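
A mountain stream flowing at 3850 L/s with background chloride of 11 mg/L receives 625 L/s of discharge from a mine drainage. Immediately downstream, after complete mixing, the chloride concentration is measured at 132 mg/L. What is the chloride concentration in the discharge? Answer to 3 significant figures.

877 mg/L

Mass balance: 3850·11.00 + 625.0·Cₑ = 4475·132.0
→ Cₑ = (4475·132.0 − 3850·11.00) / 625.0 = 877.4 mg/L.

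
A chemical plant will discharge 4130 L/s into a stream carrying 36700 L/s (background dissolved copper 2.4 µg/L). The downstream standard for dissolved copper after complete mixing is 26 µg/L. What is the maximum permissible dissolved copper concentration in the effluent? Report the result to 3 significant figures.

At the limit, (Qr·Cr + Qe·Cₑ)/(Qr + Qe) = 26:
Cₑ = (40830·26 − 36700·2.400) / 4130 = 235.7 µg/L.

236 µg/L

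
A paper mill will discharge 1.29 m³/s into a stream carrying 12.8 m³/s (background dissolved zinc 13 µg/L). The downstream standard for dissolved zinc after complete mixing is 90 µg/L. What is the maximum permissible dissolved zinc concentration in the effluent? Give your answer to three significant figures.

At the limit, (Qr·Cr + Qe·Cₑ)/(Qr + Qe) = 90:
Cₑ = (14.09·90 − 12.80·13.00) / 1.290 = 854.0 µg/L.

854 µg/L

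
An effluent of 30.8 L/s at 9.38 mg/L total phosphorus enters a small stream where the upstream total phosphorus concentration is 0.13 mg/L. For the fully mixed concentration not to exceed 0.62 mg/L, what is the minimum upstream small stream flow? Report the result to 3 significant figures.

Set C_mix = 0.62: (Q·0.1300 + 30.80·9.380) / (Q + 30.80) = 0.62
→ Q = 30.80·(9.380 − 0.62)/(0.62 − 0.1300) = 550.6 L/s.

551 L/s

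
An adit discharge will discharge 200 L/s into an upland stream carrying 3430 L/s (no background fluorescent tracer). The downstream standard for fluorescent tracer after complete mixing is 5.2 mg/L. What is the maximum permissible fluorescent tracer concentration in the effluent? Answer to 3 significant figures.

At the limit, (Qr·Cr + Qe·Cₑ)/(Qr + Qe) = 5.2:
Cₑ = (3630·5.2 − 3430·0) / 200.0 = 94.38 mg/L.

94.4 mg/L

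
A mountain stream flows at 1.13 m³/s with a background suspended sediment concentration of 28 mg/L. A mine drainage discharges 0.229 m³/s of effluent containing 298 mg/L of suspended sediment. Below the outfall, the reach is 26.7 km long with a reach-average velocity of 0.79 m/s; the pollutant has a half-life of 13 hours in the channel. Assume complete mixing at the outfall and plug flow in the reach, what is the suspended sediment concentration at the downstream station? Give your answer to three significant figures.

44.6 mg/L

Mass balance: C = (1.130·28.00 + 0.2290·298.0) / 1.359 = 99.88/1.359 = 73.50 mg/L.
Travel time t = 26.7·1000 / 0.79 = 33800 s = 9.388 h.
Half-life 13 h → k = ln 2 / 13 = 0.05332 h⁻¹ = 1.280 d⁻¹.
Applying C = C₀e^(−kt): 73.50 × 0.6062 = 44.55 mg/L.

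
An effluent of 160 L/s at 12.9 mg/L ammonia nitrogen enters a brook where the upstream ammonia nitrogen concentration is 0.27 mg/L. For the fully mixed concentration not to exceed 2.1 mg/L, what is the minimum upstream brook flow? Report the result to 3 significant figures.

Set C_mix = 2.1: (Q·0.2700 + 160.0·12.90) / (Q + 160.0) = 2.1
→ Q = 160.0·(12.90 − 2.1)/(2.1 − 0.2700) = 944.3 L/s.

944 L/s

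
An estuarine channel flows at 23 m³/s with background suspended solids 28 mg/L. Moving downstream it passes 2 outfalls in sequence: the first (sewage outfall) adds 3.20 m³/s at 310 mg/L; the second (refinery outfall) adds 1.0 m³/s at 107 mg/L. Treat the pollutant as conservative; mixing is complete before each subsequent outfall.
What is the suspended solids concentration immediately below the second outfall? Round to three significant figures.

Outfall 1: combined Q = 26.20 m³/s; C = (23.00·28.00 + 3.200·310.0)/26.20 = 62.44 mg/L.
Outfall 2: combined Q = 27.20 m³/s; C = (26.20·62.44 + 1.000·107.0)/27.20 = 64.08 mg/L.

64.1 mg/L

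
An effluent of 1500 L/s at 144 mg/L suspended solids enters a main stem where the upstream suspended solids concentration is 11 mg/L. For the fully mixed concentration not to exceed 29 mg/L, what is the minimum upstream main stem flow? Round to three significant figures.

Set C_mix = 29: (Q·11.00 + 1500·144.0) / (Q + 1500) = 29
→ Q = 1500·(144.0 − 29)/(29 − 11.00) = 9583 L/s.

9580 L/s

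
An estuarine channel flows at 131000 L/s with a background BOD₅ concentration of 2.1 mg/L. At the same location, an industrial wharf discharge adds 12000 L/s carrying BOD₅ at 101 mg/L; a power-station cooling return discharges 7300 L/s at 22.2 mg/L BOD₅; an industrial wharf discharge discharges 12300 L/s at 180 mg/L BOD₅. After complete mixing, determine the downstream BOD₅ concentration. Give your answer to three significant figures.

Conservation of mass: C = (131000·2.100 + 12000·101.0 + 7300·22.20 + 12300·180.0) / 162600 = 3863000/162600 = 23.76 mg/L.

23.8 mg/L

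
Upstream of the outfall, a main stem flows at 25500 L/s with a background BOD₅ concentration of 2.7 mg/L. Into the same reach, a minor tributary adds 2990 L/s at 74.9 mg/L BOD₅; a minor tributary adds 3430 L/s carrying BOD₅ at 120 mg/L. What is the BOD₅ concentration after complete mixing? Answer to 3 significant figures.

22.1 mg/L

Mass balance: C = (25500·2.700 + 2990·74.90 + 3430·120.0) / 31920 = 704400/31920 = 22.07 mg/L.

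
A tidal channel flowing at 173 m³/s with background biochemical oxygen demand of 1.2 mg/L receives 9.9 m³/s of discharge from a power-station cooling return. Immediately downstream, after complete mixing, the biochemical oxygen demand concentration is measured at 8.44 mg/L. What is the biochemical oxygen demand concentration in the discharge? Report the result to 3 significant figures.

135 mg/L

Mass balance: 173.0·1.200 + 9.900·Cₑ = 182.9·8.440
→ Cₑ = (182.9·8.440 − 173.0·1.200) / 9.900 = 135.0 mg/L.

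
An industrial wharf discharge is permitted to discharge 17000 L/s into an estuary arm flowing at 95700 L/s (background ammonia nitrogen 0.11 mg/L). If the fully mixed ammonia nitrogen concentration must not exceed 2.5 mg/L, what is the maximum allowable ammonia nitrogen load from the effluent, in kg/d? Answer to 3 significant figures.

23400 kg/d

Mass balance at the limit: 95700·0.1100 + 17000·Cₑ = 112700·2.5 → Cₑ = 15.95 mg/L.
17000 L/s = 17.00 m³/s. Load = 17.00 m³/s × 15.95 g/m³ × 86 400 s/d = 23430 kg/d.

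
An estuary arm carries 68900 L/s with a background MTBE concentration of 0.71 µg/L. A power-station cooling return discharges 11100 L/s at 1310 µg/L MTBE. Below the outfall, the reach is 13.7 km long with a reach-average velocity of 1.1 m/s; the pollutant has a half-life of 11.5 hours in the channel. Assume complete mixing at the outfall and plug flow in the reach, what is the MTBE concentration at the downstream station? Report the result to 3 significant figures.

Mixed concentration C = ΣQC/ΣQ = (68900·0.7100 + 11100·1310) / 80000 = 14590000/80000 = 182.4 µg/L.
Travel time t = 13.7·1000 / 1.1 = 12450 s = 3.460 h.
Half-life 11.5 h → k = ln 2 / 11.5 = 0.06027 h⁻¹ = 1.447 d⁻¹.
Applying C = C₀e^(−kt): 182.4 × 0.8118 = 148.0 µg/L.

148 µg/L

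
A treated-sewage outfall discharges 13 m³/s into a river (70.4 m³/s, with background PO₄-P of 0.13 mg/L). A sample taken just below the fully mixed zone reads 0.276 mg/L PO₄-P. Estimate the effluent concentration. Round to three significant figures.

1.07 mg/L

Mass balance: 70.40·0.1300 + 13.00·Cₑ = 83.40·0.2760
→ Cₑ = (83.40·0.2760 − 70.40·0.1300) / 13.00 = 1.067 mg/L.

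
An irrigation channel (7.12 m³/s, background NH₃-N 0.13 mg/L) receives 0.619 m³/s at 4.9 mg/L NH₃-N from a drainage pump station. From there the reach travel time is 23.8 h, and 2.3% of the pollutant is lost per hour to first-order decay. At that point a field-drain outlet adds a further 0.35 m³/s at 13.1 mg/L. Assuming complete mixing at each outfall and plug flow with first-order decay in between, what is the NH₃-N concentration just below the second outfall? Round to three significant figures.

Flow-weighted average: C = (7.120·0.1300 + 0.6190·4.900) / 7.739 = 3.959/7.739 = 0.5115 mg/L; combined flow 7.739 m³/s.
2.3%/h lost → k = −ln(1 − 0.023) = 0.02327 h⁻¹.
Applying C = C₀e^(−kt): 0.5115 × 0.5748 = 0.2940 mg/L.
At the second outfall, C = (7.739·0.2940 + 0.3500·13.10) / (7.739 + 0.3500) = 0.8481 mg/L.

0.848 mg/L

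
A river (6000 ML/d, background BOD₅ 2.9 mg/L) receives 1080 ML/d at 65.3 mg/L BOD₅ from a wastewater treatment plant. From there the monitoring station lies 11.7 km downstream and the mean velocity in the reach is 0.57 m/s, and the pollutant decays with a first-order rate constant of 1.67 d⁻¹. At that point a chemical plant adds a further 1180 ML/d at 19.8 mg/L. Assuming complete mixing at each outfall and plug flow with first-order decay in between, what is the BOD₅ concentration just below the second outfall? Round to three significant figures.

9.99 mg/L

After mixing, C = (6000·2.900 + 1080·65.30) / 7080 = 87920/7080 = 12.42 mg/L; combined flow 7080 ML/d.
Travel time t = 11.7·1000 / 0.57 = 20530 s = 5.702 h.
Applying C = C₀e^(−kt): 12.42 × 0.6725 = 8.352 mg/L.
At the second outfall, C = (7080·8.352 + 1180·19.80) / (7080 + 1180) = 9.987 mg/L.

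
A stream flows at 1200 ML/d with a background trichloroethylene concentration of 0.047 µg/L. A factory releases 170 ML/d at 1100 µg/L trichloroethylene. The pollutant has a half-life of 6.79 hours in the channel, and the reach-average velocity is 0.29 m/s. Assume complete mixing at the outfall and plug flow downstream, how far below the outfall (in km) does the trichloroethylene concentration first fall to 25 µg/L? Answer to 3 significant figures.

Flow-weighted average: C = (1200·0.04700 + 170.0·1100) / 1370 = 187100/1370 = 136.5 µg/L.
Half-life 6.79 h → k = ln 2 / 6.79 = 0.1021 h⁻¹ = 2.450 d⁻¹.
Set 136.5·exp(−k·t) = 25 → t = ln(136.5/25)/k = 59870 s = 16.63 h.
Distance = v·t = 0.29·59870 = 17360 m = 17.36 km.

17.4 km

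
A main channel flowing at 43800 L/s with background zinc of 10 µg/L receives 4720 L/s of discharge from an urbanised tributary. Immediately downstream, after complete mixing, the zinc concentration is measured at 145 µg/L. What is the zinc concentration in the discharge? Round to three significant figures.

1400 µg/L

Mass balance: 43800·10.00 + 4720·Cₑ = 48520·145.0
→ Cₑ = (48520·145.0 − 43800·10.00) / 4720 = 1398 µg/L.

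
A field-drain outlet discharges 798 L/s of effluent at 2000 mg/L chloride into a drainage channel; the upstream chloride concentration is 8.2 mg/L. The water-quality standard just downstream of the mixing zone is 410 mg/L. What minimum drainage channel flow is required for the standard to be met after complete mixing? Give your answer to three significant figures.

3160 L/s

Set C_mix = 410: (Q·8.200 + 798.0·2000) / (Q + 798.0) = 410
→ Q = 798.0·(2000 − 410)/(410 − 8.200) = 3158 L/s.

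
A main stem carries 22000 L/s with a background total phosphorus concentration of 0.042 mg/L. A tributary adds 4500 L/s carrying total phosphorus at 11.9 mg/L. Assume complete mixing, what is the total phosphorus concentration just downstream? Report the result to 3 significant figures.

2.06 mg/L

Mass balance: C = (22000·0.04200 + 4500·11.90) / 26500 = 54470/26500 = 2.056 mg/L.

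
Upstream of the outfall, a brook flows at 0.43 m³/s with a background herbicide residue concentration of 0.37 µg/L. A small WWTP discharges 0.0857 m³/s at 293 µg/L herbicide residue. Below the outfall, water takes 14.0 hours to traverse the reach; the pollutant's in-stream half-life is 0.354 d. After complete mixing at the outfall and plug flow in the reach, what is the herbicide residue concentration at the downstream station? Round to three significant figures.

15.6 µg/L

Mass balance: C = (0.4300·0.3700 + 0.08570·293.0) / 0.5157 = 25.27/0.5157 = 49.00 µg/L.
Half-life 0.354 d → k = ln 2 / 0.354 = 1.958 d⁻¹.
Decay over the reach: 49.00·exp(−kt) = 49.00·0.3191 = 15.64 µg/L.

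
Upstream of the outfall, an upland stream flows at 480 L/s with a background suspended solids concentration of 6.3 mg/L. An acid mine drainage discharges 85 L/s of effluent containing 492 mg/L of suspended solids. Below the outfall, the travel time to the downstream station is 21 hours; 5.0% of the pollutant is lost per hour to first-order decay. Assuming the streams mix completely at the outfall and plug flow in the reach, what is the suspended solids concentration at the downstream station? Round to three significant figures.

Mixed concentration C = ΣQC/ΣQ = (480.0·6.300 + 85.00·492.0) / 565.0 = 44840/565.0 = 79.37 mg/L.
5.0%/h lost → k = −ln(1 − 0.05) = 0.05129 h⁻¹.
First-order decay: C = 79.37·exp(−k·t) = 79.37·0.3406 = 27.03 mg/L.

27.0 mg/L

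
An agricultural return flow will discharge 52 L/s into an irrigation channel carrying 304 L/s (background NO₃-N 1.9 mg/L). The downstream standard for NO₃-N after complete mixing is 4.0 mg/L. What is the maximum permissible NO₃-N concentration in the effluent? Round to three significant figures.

At the limit, (Qr·Cr + Qe·Cₑ)/(Qr + Qe) = 4.0:
Cₑ = (356.0·4.0 − 304.0·1.900) / 52.00 = 16.28 mg/L.

16.3 mg/L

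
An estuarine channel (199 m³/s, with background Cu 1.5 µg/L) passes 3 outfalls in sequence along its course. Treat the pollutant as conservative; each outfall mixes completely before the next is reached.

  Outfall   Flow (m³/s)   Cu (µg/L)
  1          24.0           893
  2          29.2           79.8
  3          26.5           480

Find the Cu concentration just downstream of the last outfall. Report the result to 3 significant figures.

132 µg/L

Outfall 1: combined Q = 223.0 m³/s; C = (199.0·1.500 + 24.00·893.0)/223.0 = 97.45 µg/L.
Outfall 2: combined Q = 252.2 m³/s; C = (223.0·97.45 + 29.20·79.80)/252.2 = 95.40 µg/L.
Outfall 3: combined Q = 278.7 m³/s; C = (252.2·95.40 + 26.50·480.0)/278.7 = 132.0 µg/L.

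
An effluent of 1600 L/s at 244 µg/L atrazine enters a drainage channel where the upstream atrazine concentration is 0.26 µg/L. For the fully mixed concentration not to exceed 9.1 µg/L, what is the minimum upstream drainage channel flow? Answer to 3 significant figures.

42500 L/s

Set C_mix = 9.1: (Q·0.2600 + 1600·244.0) / (Q + 1600) = 9.1
→ Q = 1600·(244.0 − 9.1)/(9.1 − 0.2600) = 42520 L/s.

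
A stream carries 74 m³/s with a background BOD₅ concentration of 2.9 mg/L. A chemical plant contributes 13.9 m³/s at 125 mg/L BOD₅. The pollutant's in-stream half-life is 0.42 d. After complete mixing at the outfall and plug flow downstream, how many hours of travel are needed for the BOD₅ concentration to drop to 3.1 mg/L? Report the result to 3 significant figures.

28.6 h

After mixing, C = (74.00·2.900 + 13.90·125.0) / 87.90 = 1952/87.90 = 22.21 mg/L.
Half-life 0.42 d → k = ln 2 / 0.42 = 1.650 d⁻¹.
22.21·exp(−k·t) = 3.1 → t = ln(22.21/3.1)/k = 103100 s = 28.63 h.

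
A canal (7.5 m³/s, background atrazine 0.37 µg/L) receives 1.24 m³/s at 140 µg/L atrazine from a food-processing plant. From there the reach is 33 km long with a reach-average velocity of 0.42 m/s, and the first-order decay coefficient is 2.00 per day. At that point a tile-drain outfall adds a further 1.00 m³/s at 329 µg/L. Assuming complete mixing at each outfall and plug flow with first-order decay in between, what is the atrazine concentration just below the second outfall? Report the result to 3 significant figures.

Conservation of mass: C = (7.500·0.3700 + 1.240·140.0) / 8.740 = 176.4/8.740 = 20.18 µg/L; combined flow 8.740 m³/s.
Travel time t = 33·1000 / 0.42 = 78570 s = 21.83 h.
First-order decay: C = 20.18·exp(−k·t) = 20.18·0.1622 = 3.274 µg/L.
Second outfall: C = (8.740·3.274 + 1.000·329.0)/9.740 = 36.72 µg/L.

36.7 µg/L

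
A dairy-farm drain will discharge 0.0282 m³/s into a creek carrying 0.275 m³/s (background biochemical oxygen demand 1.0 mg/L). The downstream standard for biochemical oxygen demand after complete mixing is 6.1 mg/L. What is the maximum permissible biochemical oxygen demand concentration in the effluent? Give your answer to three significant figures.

At the limit, (Qr·Cr + Qe·Cₑ)/(Qr + Qe) = 6.1:
Cₑ = (0.3032·6.1 − 0.2750·1.000) / 0.02820 = 55.83 mg/L.

55.8 mg/L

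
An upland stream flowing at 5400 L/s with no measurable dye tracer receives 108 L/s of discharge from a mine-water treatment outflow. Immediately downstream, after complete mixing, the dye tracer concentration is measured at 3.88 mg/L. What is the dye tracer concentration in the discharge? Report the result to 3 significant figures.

Mass balance: 5400·0 + 108.0·Cₑ = 5508·3.880
→ Cₑ = (5508·3.880 − 5400·0) / 108.0 = 197.9 mg/L.

198 mg/L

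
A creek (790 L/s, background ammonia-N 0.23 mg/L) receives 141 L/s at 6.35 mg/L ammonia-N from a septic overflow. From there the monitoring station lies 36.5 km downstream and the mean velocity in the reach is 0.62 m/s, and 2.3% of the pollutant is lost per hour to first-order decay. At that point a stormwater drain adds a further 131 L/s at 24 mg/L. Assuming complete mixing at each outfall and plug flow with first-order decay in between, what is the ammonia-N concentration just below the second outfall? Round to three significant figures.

Flow-weighted average: C = (790.0·0.2300 + 141.0·6.350) / 931.0 = 1077/931.0 = 1.157 mg/L; combined flow 931.0 L/s.
Travel time t = 36.5·1000 / 0.62 = 58870 s = 16.35 h.
2.3%/h lost → k = −ln(1 − 0.023) = 0.02327 h⁻¹.
Decay over the reach: 1.157·exp(−kt) = 1.157·0.6835 = 0.7907 mg/L.
Second outfall: C = (931.0·0.7907 + 131.0·24.00)/1062 = 3.654 mg/L.

3.65 mg/L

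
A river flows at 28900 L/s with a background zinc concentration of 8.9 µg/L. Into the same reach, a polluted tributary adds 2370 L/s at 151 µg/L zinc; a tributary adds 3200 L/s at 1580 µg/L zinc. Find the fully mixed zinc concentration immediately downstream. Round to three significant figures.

Conservation of mass: C = (28900·8.900 + 2370·151.0 + 3200·1580) / 34470 = 5671000/34470 = 164.5 µg/L.

165 µg/L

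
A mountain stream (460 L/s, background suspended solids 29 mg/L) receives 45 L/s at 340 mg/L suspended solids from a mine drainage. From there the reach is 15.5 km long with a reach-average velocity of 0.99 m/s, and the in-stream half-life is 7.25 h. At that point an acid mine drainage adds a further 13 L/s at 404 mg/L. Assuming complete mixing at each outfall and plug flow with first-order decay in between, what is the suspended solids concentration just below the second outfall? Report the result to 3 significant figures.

46.6 mg/L

Flow-weighted average: C = (460.0·29.00 + 45.00·340.0) / 505.0 = 28640/505.0 = 56.71 mg/L; combined flow 505.0 L/s.
Travel time t = 15.5·1000 / 0.99 = 15660 s = 4.349 h.
Half-life 7.25 h → k = ln 2 / 7.25 = 0.09561 h⁻¹ = 2.295 d⁻¹.
After decay, C = 56.71 × e^(−kt) = 56.71 × 0.6598 = 37.42 mg/L.
At the second outfall, C = (505.0·37.42 + 13.00·404.0) / (505.0 + 13.00) = 46.62 mg/L.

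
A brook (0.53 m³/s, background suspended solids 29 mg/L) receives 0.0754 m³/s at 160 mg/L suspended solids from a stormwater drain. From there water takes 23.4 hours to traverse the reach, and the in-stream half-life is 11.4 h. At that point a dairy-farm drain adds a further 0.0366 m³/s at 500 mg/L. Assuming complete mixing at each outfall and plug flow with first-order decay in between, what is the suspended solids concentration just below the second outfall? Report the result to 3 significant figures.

Flow-weighted average: C = (0.5300·29.00 + 0.07540·160.0) / 0.6054 = 27.43/0.6054 = 45.32 mg/L; combined flow 0.6054 m³/s.
Half-life 11.4 h → k = ln 2 / 11.4 = 0.06080 h⁻¹ = 1.459 d⁻¹.
Applying C = C₀e^(−kt): 45.32 × 0.2410 = 10.92 mg/L.
At the second outfall, C = (0.6054·10.92 + 0.03660·500.0) / (0.6054 + 0.03660) = 38.80 mg/L.

38.8 mg/L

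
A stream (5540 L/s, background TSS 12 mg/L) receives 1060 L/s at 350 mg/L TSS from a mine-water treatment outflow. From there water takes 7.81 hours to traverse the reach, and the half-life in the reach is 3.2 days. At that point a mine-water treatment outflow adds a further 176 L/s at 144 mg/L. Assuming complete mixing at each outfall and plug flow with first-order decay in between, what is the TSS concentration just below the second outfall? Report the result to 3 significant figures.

63.9 mg/L

After mixing, C = (5540·12.00 + 1060·350.0) / 6600 = 437500/6600 = 66.28 mg/L; combined flow 6600 L/s.
Half-life 3.2 d → k = ln 2 / 3.2 = 0.2166 d⁻¹.
Decay over the reach: 66.28·exp(−kt) = 66.28·0.9319 = 61.77 mg/L.
Second outfall: C = (6600·61.77 + 176.0·144.0)/6776 = 63.91 mg/L.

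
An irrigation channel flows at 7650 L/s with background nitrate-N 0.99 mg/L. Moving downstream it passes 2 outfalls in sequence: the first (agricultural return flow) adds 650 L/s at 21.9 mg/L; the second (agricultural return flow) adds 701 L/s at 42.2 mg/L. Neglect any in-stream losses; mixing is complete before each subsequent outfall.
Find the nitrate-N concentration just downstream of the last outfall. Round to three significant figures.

5.71 mg/L

After outfall 1: Q = 7650 + 650.0 = 8300 L/s; C = (7650·0.9900 + 650.0·21.90)/8300 = 2.628 mg/L.
After outfall 2: Q = 8300 + 701.0 = 9001 L/s; C = (8300·2.628 + 701.0·42.20)/9001 = 5.709 mg/L.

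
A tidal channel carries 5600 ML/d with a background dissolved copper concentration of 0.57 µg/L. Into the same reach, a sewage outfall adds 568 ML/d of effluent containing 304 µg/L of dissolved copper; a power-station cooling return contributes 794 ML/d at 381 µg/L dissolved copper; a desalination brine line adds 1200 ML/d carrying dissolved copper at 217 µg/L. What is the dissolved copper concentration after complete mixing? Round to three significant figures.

Mass balance: C = (5600·0.5700 + 568.0·304.0 + 794.0·381.0 + 1200·217.0) / 8162 = 738800/8162 = 90.51 µg/L.

90.5 µg/L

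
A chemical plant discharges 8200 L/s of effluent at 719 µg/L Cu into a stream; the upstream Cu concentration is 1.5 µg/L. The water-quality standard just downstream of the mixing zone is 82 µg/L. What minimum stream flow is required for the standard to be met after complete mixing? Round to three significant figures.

Set C_mix = 82: (Q·1.500 + 8200·719.0) / (Q + 8200) = 82
→ Q = 8200·(719.0 − 82)/(82 − 1.500) = 64890 L/s.

64900 L/s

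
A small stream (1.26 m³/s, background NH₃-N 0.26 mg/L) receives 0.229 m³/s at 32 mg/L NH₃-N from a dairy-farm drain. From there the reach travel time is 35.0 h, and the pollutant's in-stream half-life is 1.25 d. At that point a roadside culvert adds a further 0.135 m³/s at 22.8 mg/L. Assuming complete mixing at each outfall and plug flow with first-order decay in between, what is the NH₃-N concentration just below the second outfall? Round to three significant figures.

Conservation of mass: C = (1.260·0.2600 + 0.2290·32.00) / 1.489 = 7.656/1.489 = 5.141 mg/L; combined flow 1.489 m³/s.
Half-life 1.25 d → k = ln 2 / 1.25 = 0.5545 d⁻¹.
Decay over the reach: 5.141·exp(−kt) = 5.141·0.4454 = 2.290 mg/L.
At the second outfall, C = (1.489·2.290 + 0.1350·22.80) / (1.489 + 0.1350) = 3.995 mg/L.

4.00 mg/L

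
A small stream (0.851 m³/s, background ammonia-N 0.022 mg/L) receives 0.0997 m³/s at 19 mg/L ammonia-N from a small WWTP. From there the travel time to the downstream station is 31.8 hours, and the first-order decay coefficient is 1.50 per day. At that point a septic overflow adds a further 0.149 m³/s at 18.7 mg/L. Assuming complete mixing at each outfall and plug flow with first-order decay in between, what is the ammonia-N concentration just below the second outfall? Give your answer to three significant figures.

2.77 mg/L

After mixing, C = (0.8510·0.02200 + 0.09970·19.00) / 0.9507 = 1.913/0.9507 = 2.012 mg/L; combined flow 0.9507 m³/s.
Decay over the reach: 2.012·exp(−kt) = 2.012·0.1370 = 0.2758 mg/L.
Second outfall: C = (0.9507·0.2758 + 0.1490·18.70)/1.100 = 2.772 mg/L.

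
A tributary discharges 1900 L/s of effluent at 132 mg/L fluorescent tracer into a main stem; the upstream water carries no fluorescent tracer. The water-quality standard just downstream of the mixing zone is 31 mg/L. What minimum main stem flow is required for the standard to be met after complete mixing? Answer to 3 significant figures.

6190 L/s

Set C_mix = 31: (Q·0 + 1900·132.0) / (Q + 1900) = 31
→ Q = 1900·(132.0 − 31)/(31 − 0) = 6190 L/s.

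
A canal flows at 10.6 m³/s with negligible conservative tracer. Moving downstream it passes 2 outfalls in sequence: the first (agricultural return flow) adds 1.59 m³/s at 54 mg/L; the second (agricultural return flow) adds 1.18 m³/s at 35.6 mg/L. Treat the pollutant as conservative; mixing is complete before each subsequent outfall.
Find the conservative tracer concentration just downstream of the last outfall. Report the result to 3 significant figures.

Outfall 1: combined Q = 12.19 m³/s; C = (10.60·0 + 1.590·54.00)/12.19 = 7.043 mg/L.
Outfall 2: combined Q = 13.37 m³/s; C = (12.19·7.043 + 1.180·35.60)/13.37 = 9.564 mg/L.

9.56 mg/L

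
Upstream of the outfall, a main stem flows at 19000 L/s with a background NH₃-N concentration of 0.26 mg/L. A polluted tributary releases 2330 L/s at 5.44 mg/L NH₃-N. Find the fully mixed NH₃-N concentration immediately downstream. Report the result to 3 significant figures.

Mass balance: C = (19000·0.2600 + 2330·5.440) / 21330 = 17620/21330 = 0.8258 mg/L.

0.826 mg/L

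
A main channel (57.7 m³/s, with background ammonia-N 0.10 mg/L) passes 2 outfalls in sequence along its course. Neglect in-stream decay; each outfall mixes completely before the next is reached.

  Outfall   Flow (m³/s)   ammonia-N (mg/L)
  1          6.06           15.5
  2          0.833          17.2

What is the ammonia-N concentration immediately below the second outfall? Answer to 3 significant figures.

Outfall 1: combined Q = 63.76 m³/s; C = (57.70·0.1000 + 6.060·15.50)/63.76 = 1.564 mg/L.
Outfall 2: combined Q = 64.59 m³/s; C = (63.76·1.564 + 0.8330·17.20)/64.59 = 1.765 mg/L.

1.77 mg/L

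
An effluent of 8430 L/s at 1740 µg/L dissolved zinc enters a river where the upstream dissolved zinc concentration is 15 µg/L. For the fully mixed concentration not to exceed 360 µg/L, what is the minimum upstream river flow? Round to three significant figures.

33700 L/s

Set C_mix = 360: (Q·15.00 + 8430·1740) / (Q + 8430) = 360
→ Q = 8430·(1740 − 360)/(360 − 15.00) = 33720 L/s.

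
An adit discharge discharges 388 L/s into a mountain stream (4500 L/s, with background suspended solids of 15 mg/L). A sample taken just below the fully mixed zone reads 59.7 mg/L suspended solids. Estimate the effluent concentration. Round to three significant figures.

578 mg/L

Mass balance: 4500·15.00 + 388.0·Cₑ = 4888·59.70
→ Cₑ = (4888·59.70 − 4500·15.00) / 388.0 = 578.1 mg/L.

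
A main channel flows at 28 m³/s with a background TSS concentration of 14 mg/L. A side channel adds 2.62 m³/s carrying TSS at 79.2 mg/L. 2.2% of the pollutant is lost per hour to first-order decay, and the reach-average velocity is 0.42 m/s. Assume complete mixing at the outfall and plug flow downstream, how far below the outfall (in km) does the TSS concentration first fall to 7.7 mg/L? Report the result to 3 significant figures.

63.4 km

Conservation of mass: C = (28.00·14.00 + 2.620·79.20) / 30.62 = 599.5/30.62 = 19.58 mg/L.
2.2%/h lost → k = −ln(1 − 0.022) = 0.02225 h⁻¹.
Set 19.58·exp(−k·t) = 7.7 → t = ln(19.58/7.7)/k = 151000 s = 41.95 h.
Distance = v·t = 0.42·151000 = 63430 m = 63.43 km.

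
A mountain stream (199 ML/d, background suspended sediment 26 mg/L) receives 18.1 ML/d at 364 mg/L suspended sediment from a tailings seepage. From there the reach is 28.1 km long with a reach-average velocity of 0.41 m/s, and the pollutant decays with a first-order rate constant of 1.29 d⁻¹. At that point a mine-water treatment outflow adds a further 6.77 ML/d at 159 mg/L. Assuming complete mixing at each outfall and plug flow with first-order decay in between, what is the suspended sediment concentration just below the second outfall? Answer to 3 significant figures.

23.7 mg/L

Mass balance: C = (199.0·26.00 + 18.10·364.0) / 217.1 = 11760/217.1 = 54.18 mg/L; combined flow 217.1 ML/d.
Travel time t = 28.1·1000 / 0.41 = 68540 s = 19.04 h.
After decay, C = 54.18 × e^(−kt) = 54.18 × 0.3594 = 19.47 mg/L.
Second outfall: C = (217.1·19.47 + 6.770·159.0)/223.9 = 23.69 mg/L.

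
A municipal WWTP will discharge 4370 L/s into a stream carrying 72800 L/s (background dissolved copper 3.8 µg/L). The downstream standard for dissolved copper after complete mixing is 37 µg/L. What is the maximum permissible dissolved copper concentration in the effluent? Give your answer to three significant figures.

At the limit, (Qr·Cr + Qe·Cₑ)/(Qr + Qe) = 37:
Cₑ = (77170·37 − 72800·3.800) / 4370 = 590.1 µg/L.

590 µg/L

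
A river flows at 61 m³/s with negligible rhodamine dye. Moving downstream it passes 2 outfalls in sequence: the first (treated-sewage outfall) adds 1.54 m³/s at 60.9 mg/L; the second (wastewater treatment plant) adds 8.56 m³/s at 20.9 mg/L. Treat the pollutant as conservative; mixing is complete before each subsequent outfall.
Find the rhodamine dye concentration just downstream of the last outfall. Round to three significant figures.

3.84 mg/L

Outfall 1: combined Q = 62.54 m³/s; C = (61.00·0 + 1.540·60.90)/62.54 = 1.500 mg/L.
Outfall 2: combined Q = 71.10 m³/s; C = (62.54·1.500 + 8.560·20.90)/71.10 = 3.835 mg/L.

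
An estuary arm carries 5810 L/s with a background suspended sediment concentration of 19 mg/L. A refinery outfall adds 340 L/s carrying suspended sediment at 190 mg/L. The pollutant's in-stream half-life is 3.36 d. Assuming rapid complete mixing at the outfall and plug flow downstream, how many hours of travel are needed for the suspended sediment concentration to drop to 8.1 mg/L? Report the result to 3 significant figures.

146 h

Conservation of mass: C = (5810·19.00 + 340.0·190.0) / 6150 = 175000/6150 = 28.45 mg/L.
Half-life 3.36 d → k = ln 2 / 3.36 = 0.2063 d⁻¹.
28.45·exp(−k·t) = 8.1 → t = ln(28.45/8.1)/k = 526200 s = 146.2 h.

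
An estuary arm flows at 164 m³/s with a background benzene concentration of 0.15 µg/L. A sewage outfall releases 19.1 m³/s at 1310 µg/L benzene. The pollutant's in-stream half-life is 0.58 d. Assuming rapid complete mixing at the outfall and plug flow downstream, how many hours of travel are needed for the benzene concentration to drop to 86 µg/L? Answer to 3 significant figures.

Mass balance: C = (164.0·0.1500 + 19.10·1310) / 183.1 = 25050/183.1 = 136.8 µg/L.
Half-life 0.58 d → k = ln 2 / 0.58 = 1.195 d⁻¹.
136.8·exp(−k·t) = 86 → t = ln(136.8/86)/k = 33550 s = 9.320 h.

9.32 h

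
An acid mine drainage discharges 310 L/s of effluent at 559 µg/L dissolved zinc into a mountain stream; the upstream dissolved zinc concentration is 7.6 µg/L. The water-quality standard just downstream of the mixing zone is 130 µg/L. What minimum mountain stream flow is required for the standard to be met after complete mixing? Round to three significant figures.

Set C_mix = 130: (Q·7.600 + 310.0·559.0) / (Q + 310.0) = 130
→ Q = 310.0·(559.0 − 130)/(130 − 7.600) = 1087 L/s.

1090 L/s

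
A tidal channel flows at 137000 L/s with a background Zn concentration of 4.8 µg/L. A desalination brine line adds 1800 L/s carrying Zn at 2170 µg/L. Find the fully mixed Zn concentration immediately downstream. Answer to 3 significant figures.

After mixing, C = (137000·4.800 + 1800·2170) / 138800 = 4564000/138800 = 32.88 µg/L.

32.9 µg/L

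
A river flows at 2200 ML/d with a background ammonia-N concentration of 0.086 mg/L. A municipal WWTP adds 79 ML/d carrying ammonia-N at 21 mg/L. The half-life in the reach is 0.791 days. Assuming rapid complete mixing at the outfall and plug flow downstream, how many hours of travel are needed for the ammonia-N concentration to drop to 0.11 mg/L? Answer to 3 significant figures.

Mixed concentration C = ΣQC/ΣQ = (2200·0.08600 + 79.00·21.00) / 2279 = 1848/2279 = 0.8110 mg/L.
Half-life 0.791 d → k = ln 2 / 0.791 = 0.8763 d⁻¹.
0.8110·exp(−k·t) = 0.11 → t = ln(0.8110/0.11)/k = 197000 s = 54.71 h.

54.7 h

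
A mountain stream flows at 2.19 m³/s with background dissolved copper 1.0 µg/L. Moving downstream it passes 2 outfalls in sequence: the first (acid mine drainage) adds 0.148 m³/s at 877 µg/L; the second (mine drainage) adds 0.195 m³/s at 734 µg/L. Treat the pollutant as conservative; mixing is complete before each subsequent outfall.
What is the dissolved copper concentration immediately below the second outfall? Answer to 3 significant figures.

Below outfall 1: Q → 2.338 m³/s, C = (2.190·1.000 + 0.1480·877.0)/2.338 = 56.45 µg/L.
Below outfall 2: Q → 2.533 m³/s, C = (2.338·56.45 + 0.1950·734.0)/2.533 = 108.6 µg/L.

109 µg/L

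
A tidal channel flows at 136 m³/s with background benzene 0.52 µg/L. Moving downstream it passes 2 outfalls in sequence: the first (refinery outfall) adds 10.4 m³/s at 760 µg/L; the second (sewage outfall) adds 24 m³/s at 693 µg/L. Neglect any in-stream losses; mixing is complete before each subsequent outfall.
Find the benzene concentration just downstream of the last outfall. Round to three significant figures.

144 µg/L

Outfall 1: combined Q = 146.4 m³/s; C = (136.0·0.5200 + 10.40·760.0)/146.4 = 54.47 µg/L.
Outfall 2: combined Q = 170.4 m³/s; C = (146.4·54.47 + 24.00·693.0)/170.4 = 144.4 µg/L.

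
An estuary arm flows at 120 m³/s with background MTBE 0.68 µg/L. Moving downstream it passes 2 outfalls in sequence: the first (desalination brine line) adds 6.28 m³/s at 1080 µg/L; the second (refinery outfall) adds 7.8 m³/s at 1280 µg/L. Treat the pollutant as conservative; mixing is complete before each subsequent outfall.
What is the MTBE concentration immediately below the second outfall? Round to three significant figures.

126 µg/L

After outfall 1: Q = 120.0 + 6.280 = 126.3 m³/s; C = (120.0·0.6800 + 6.280·1080)/126.3 = 54.36 µg/L.
After outfall 2: Q = 126.3 + 7.800 = 134.1 m³/s; C = (126.3·54.36 + 7.800·1280)/134.1 = 125.7 µg/L.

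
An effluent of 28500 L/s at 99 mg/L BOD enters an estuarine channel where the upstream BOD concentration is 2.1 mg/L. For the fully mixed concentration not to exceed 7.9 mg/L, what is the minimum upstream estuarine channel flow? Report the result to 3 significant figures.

Set C_mix = 7.9: (Q·2.100 + 28500·99.00) / (Q + 28500) = 7.9
→ Q = 28500·(99.00 − 7.9)/(7.9 − 2.100) = 447600 L/s.

448000 L/s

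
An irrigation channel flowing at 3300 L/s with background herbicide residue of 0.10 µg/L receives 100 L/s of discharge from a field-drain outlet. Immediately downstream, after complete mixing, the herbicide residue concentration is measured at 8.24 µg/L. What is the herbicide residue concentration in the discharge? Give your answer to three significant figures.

277 µg/L

Mass balance: 3300·0.1000 + 100.0·Cₑ = 3400·8.240
→ Cₑ = (3400·8.240 − 3300·0.1000) / 100.0 = 276.9 µg/L.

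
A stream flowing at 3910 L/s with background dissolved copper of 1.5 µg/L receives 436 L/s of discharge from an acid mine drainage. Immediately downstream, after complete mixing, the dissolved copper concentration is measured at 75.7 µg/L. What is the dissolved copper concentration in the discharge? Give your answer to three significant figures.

741 µg/L

Mass balance: 3910·1.500 + 436.0·Cₑ = 4346·75.70
→ Cₑ = (4346·75.70 − 3910·1.500) / 436.0 = 741.1 µg/L.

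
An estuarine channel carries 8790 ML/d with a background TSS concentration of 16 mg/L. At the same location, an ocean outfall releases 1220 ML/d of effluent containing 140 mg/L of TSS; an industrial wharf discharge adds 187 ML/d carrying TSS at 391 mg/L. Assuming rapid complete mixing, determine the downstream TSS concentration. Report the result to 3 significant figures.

After mixing, C = (8790·16.00 + 1220·140.0 + 187.0·391.0) / 10200 = 384600/10200 = 37.71 mg/L.

37.7 mg/L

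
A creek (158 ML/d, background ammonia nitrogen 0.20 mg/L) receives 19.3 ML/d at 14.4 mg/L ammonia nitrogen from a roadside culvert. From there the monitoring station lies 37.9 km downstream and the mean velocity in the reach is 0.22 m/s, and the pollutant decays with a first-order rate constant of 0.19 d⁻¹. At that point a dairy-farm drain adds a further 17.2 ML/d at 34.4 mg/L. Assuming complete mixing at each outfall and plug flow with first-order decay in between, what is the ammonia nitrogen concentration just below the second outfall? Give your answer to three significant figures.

Conservation of mass: C = (158.0·0.2000 + 19.30·14.40) / 177.3 = 309.5/177.3 = 1.746 mg/L; combined flow 177.3 ML/d.
Travel time t = 37.9·1000 / 0.22 = 172300 s = 47.85 h.
Applying C = C₀e^(−kt): 1.746 × 0.6847 = 1.195 mg/L.
Second outfall: C = (177.3·1.195 + 17.20·34.40)/194.5 = 4.132 mg/L.

4.13 mg/L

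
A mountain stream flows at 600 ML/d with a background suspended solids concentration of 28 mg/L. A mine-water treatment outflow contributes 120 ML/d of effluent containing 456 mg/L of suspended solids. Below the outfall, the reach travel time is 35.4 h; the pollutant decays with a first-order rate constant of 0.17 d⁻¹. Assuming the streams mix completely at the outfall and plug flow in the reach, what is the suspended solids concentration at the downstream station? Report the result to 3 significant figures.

77.3 mg/L

After mixing, C = (600.0·28.00 + 120.0·456.0) / 720.0 = 71520/720.0 = 99.33 mg/L.
Applying C = C₀e^(−kt): 99.33 × 0.7782 = 77.30 mg/L.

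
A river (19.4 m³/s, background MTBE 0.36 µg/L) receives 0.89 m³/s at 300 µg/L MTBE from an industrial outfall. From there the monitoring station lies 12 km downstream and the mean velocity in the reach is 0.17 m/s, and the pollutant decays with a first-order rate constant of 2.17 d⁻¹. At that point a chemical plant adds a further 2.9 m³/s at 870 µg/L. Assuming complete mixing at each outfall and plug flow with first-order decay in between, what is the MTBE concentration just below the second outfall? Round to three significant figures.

After mixing, C = (19.40·0.3600 + 0.8900·300.0) / 20.29 = 274.0/20.29 = 13.50 µg/L; combined flow 20.29 m³/s.
Travel time t = 12·1000 / 0.17 = 70590 s = 19.61 h.
After decay, C = 13.50 × e^(−kt) = 13.50 × 0.1698 = 2.293 µg/L.
At the second outfall, C = (20.29·2.293 + 2.900·870.0) / (20.29 + 2.900) = 110.8 µg/L.

111 µg/L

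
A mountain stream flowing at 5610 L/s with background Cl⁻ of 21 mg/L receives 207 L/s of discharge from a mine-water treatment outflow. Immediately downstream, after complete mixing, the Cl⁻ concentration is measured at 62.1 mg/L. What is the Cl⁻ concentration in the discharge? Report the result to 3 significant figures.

1180 mg/L

Mass balance: 5610·21.00 + 207.0·Cₑ = 5817·62.10
→ Cₑ = (5817·62.10 − 5610·21.00) / 207.0 = 1176 mg/L.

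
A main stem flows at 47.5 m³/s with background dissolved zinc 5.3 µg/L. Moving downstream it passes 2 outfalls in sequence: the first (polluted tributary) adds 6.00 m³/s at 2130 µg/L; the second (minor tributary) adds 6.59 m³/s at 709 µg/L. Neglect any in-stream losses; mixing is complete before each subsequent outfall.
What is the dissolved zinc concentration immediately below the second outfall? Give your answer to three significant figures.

295 µg/L

Below outfall 1: Q → 53.50 m³/s, C = (47.50·5.300 + 6.000·2130)/53.50 = 243.6 µg/L.
Below outfall 2: Q → 60.09 m³/s, C = (53.50·243.6 + 6.590·709.0)/60.09 = 294.6 µg/L.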